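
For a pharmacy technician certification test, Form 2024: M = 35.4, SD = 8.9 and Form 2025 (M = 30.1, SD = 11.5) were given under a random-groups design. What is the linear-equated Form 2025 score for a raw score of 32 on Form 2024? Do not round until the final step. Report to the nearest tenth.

Linear equating: y = (SD_Y/SD_X)(x − M_X) + M_Y
y = (11.5/8.9)(32 − 35.4) + 30.1
y = 1.292135 × -3.4 + 30.1 = -4.3933 + 30.1 = 25.7

25.7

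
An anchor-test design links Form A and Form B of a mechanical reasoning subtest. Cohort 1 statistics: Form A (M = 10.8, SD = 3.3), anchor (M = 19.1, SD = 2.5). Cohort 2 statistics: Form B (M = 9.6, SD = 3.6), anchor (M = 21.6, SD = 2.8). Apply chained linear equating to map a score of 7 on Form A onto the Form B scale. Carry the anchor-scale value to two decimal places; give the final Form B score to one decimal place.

Form A → anchor (Cohort 1): v = (2.5/3.3)(7 − 10.8) + 19.1 = 16.22
anchor → Form B (Cohort 2): y = (3.6/2.8)(16.22 − 21.6) + 9.6 = 2.7

2.7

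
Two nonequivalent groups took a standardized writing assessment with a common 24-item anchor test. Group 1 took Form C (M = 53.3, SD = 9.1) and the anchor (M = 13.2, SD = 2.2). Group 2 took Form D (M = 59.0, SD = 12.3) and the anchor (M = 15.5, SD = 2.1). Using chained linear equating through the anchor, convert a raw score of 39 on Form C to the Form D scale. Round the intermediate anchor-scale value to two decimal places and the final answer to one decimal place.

25.3

Form C → anchor (Group 1): v = (2.2/9.1)(39 − 53.3) + 13.2 = 9.74
anchor → Form D (Group 2): y = (12.3/2.1)(9.74 − 15.5) + 59.0 = 25.3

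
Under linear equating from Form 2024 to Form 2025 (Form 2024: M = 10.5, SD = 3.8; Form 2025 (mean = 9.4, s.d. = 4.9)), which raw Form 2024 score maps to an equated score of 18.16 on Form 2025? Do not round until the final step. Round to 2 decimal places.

17.29

Invert y = (SD_Y/SD_X)(x − M_X) + M_Y:
x = (SD_X/SD_Y)(y − M_Y) + M_X = (3.8/4.9)(18.16 − 9.4) + 10.5
x = 0.775510 × 8.760 + 10.5 = 17.29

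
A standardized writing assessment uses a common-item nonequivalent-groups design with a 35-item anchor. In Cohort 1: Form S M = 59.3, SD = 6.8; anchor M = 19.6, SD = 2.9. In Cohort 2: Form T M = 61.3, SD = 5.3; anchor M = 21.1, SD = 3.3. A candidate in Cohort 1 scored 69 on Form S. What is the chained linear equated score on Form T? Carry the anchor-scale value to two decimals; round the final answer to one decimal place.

65.5

Form S → anchor (Cohort 1): v = (2.9/6.8)(69 − 59.3) + 19.6 = 23.74
anchor → Form T (Cohort 2): y = (5.3/3.3)(23.74 − 21.1) + 61.3 = 65.5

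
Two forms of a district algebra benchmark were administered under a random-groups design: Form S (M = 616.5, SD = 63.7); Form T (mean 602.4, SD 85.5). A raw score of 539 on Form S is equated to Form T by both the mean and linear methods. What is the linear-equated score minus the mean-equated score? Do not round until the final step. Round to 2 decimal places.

Mean-equated: 539 + (602.4 − 616.5) = 524.90
Linear-equated: (85.5/63.7)(539 − 616.5) + 602.4 = 498.377
Difference = 498.377 − 524.90 = -26.52

-26.52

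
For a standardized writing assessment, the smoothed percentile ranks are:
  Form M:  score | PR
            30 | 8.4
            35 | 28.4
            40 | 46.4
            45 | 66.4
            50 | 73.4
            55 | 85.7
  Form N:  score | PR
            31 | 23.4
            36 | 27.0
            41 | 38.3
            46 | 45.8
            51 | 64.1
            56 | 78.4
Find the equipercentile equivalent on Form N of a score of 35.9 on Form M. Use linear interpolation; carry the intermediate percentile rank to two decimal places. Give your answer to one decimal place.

PR of 35.9 on Form M: 28.4 + (35.9 − 35)/(40 − 35) × (46.4 − 28.4) = 31.64
On Form N, PR 31.64 falls between score 36 (PR 27.0) and 41 (PR 38.3).
Interpolate: 36 + (31.64 − 27.0)/(38.3 − 27.0) × (41 − 36) = 38.1

38.1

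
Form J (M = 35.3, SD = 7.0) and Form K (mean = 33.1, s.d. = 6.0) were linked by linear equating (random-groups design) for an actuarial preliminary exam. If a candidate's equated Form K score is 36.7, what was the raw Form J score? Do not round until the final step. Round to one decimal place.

Invert y = (SD_Y/SD_X)(x − M_X) + M_Y:
x = (SD_X/SD_Y)(y − M_Y) + M_X = (7.0/6.0)(36.7 − 33.1) + 35.3
x = 1.166667 × 3.600 + 35.3 = 39.5

39.5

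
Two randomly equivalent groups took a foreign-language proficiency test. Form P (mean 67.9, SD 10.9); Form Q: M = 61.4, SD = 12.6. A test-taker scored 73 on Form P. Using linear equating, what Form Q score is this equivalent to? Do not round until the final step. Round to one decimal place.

Linear equating: y = (SD_Y/SD_X)(x − M_X) + M_Y
y = (12.6/10.9)(73 − 67.9) + 61.4
y = 1.155963 × 5.1 + 61.4 = 5.8954 + 61.4 = 67.3

67.3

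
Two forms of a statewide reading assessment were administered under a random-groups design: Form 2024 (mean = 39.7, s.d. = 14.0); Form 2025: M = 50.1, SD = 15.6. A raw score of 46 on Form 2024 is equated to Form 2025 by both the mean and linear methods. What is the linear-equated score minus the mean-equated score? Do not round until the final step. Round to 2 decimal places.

0.72

Mean-equated: 46 + (50.1 − 39.7) = 56.40
Linear-equated: (15.6/14.0)(46 − 39.7) + 50.1 = 57.120
Difference = 57.120 − 56.40 = 0.72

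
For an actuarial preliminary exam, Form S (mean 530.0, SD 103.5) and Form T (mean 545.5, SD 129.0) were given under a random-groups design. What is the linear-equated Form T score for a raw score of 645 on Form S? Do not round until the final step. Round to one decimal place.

688.8

Linear equating: y = (SD_Y/SD_X)(x − M_X) + M_Y
y = (129.0/103.5)(645 − 530.0) + 545.5
y = 1.246377 × 115.0 + 545.5 = 143.3333 + 545.5 = 688.8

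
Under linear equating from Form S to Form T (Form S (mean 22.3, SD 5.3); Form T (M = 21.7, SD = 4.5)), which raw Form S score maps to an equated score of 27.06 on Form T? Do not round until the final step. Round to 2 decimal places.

Invert y = (SD_Y/SD_X)(x − M_X) + M_Y:
x = (SD_X/SD_Y)(y − M_Y) + M_X = (5.3/4.5)(27.06 − 21.7) + 22.3
x = 1.177778 × 5.360 + 22.3 = 28.61

28.61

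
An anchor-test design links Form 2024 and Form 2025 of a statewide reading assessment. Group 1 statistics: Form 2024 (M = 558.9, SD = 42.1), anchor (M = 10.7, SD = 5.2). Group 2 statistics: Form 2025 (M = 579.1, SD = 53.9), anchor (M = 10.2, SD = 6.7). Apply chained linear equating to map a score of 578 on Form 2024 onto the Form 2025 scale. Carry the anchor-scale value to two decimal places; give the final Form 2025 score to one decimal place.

Form 2024 → anchor (Group 1): v = (5.2/42.1)(578 − 558.9) + 10.7 = 13.06
anchor → Form 2025 (Group 2): y = (53.9/6.7)(13.06 − 10.2) + 579.1 = 602.1

602.1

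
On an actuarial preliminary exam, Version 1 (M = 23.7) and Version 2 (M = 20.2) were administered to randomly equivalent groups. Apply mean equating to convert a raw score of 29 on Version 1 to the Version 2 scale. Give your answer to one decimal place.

Mean equating: y = x + (M_Y − M_X) = 29 + (20.2 − 23.7) = 25.5

25.5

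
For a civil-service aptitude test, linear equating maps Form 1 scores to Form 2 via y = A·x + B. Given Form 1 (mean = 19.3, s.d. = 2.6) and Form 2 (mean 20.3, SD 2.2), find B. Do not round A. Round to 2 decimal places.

3.97

A = SD_Y / SD_X = 2.2 / 2.6 = 0.846154
B = M_Y − A·M_X = 20.3 − 0.846154 × 19.3 = 3.97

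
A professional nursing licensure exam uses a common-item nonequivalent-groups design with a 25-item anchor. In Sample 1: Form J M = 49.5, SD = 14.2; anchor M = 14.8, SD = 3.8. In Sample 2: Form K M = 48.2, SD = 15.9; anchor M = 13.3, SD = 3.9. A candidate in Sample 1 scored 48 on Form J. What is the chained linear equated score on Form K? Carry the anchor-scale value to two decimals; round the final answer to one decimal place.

52.7

Form J → anchor (Sample 1): v = (3.8/14.2)(48 − 49.5) + 14.8 = 14.40
anchor → Form K (Sample 2): y = (15.9/3.9)(14.40 − 13.3) + 48.2 = 52.7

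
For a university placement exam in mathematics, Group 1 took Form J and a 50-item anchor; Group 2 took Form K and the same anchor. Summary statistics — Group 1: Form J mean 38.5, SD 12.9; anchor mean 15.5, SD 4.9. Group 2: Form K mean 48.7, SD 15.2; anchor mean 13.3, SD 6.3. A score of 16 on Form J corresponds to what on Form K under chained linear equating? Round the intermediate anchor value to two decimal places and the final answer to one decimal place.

33.4

Form J → anchor (Group 1): v = (4.9/12.9)(16 − 38.5) + 15.5 = 6.95
anchor → Form K (Group 2): y = (15.2/6.3)(6.95 − 13.3) + 48.7 = 33.4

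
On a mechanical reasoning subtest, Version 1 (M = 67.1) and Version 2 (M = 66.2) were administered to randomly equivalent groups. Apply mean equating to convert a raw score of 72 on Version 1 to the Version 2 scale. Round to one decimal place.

Mean equating: y = x + (M_Y − M_X) = 72 + (66.2 − 67.1) = 71.1

71.1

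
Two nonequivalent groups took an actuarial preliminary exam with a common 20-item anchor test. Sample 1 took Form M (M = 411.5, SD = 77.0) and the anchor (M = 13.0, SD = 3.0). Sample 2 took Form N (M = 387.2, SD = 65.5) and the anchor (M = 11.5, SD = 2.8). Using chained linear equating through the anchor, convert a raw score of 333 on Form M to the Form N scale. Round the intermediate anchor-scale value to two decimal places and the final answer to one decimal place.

Form M → anchor (Sample 1): v = (3.0/77.0)(333 − 411.5) + 13.0 = 9.94
anchor → Form N (Sample 2): y = (65.5/2.8)(9.94 − 11.5) + 387.2 = 350.7

350.7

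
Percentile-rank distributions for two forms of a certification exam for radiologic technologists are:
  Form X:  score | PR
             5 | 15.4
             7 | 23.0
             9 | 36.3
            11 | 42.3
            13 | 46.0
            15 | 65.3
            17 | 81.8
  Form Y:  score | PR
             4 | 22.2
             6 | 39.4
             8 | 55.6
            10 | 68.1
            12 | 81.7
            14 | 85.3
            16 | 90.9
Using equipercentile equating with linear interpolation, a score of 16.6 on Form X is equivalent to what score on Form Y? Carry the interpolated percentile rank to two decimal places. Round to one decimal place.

11.5

PR of 16.6 on Form X: 65.3 + (16.6 − 15)/(17 − 15) × (81.8 − 65.3) = 78.50
On Form Y, PR 78.50 falls between score 10 (PR 68.1) and 12 (PR 81.7).
Interpolate: 10 + (78.50 − 68.1)/(81.7 − 68.1) × (12 − 10) = 11.5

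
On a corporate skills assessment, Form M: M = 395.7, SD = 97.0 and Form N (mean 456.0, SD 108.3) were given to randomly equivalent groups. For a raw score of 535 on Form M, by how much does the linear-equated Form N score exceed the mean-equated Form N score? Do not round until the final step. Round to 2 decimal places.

Mean-equated: 535 + (456.0 − 395.7) = 595.30
Linear-equated: (108.3/97.0)(535 − 395.7) + 456.0 = 611.528
Difference = 611.528 − 595.30 = 16.23

16.23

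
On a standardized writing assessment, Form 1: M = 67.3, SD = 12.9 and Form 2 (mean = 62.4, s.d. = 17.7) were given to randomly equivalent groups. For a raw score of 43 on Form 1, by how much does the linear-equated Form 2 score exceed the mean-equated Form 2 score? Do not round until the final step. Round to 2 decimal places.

-9.04

Mean-equated: 43 + (62.4 − 67.3) = 38.10
Linear-equated: (17.7/12.9)(43 − 67.3) + 62.4 = 29.058
Difference = 29.058 − 38.10 = -9.04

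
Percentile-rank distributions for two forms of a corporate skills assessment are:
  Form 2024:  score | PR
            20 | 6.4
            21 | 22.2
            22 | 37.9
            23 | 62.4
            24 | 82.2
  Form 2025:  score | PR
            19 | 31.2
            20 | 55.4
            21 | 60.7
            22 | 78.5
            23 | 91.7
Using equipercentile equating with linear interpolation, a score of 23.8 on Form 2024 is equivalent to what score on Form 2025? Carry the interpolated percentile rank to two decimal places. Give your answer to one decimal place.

PR of 23.8 on Form 2024: 62.4 + (23.8 − 23)/(24 − 23) × (82.2 − 62.4) = 78.24
On Form 2025, PR 78.24 falls between score 21 (PR 60.7) and 22 (PR 78.5).
Interpolate: 21 + (78.24 − 60.7)/(78.5 − 60.7) × (22 − 21) = 22.0

22.0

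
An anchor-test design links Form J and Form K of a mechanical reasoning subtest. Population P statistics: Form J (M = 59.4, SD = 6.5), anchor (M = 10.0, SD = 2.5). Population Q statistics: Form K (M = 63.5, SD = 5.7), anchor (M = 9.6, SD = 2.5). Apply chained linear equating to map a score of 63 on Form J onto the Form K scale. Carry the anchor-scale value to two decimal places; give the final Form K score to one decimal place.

Form J → anchor (Population P): v = (2.5/6.5)(63 − 59.4) + 10.0 = 11.38
anchor → Form K (Population Q): y = (5.7/2.5)(11.38 − 9.6) + 63.5 = 67.6

67.6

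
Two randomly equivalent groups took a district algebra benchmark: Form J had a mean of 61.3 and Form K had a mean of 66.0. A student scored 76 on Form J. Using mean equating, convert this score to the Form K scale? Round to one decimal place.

80.7

Mean equating: y = x + (M_Y − M_X) = 76 + (66.0 − 61.3) = 80.7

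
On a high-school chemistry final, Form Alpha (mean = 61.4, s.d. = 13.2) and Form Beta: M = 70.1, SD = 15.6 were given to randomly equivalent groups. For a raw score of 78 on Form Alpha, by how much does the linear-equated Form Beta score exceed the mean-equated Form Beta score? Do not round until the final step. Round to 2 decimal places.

3.02

Mean-equated: 78 + (70.1 − 61.4) = 86.70
Linear-equated: (15.6/13.2)(78 − 61.4) + 70.1 = 89.718
Difference = 89.718 − 86.70 = 3.02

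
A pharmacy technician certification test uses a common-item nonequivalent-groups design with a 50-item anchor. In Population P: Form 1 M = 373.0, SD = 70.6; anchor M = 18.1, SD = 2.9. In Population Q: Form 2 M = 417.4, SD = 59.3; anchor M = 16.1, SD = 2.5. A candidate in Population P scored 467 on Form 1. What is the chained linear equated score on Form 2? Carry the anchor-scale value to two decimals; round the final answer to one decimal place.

556.4

Form 1 → anchor (Population P): v = (2.9/70.6)(467 − 373.0) + 18.1 = 21.96
anchor → Form 2 (Population Q): y = (59.3/2.5)(21.96 − 16.1) + 417.4 = 556.4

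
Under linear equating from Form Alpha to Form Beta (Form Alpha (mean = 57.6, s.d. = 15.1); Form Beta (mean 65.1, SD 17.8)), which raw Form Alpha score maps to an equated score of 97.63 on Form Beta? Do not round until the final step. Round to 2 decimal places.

85.20

Invert y = (SD_Y/SD_X)(x − M_X) + M_Y:
x = (SD_X/SD_Y)(y − M_Y) + M_X = (15.1/17.8)(97.63 − 65.1) + 57.6
x = 0.848315 × 32.530 + 57.6 = 85.20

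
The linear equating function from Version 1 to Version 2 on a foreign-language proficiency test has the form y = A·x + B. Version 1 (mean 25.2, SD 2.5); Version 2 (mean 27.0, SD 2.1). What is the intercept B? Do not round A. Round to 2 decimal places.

5.83

A = SD_Y / SD_X = 2.1 / 2.5 = 0.840000
B = M_Y − A·M_X = 27.0 − 0.840000 × 25.2 = 5.83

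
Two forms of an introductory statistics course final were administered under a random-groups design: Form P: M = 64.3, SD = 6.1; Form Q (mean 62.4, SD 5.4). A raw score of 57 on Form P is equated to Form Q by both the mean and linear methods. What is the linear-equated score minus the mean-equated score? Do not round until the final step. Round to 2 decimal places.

Mean-equated: 57 + (62.4 − 64.3) = 55.10
Linear-equated: (5.4/6.1)(57 − 64.3) + 62.4 = 55.938
Difference = 55.938 − 55.10 = 0.84

0.84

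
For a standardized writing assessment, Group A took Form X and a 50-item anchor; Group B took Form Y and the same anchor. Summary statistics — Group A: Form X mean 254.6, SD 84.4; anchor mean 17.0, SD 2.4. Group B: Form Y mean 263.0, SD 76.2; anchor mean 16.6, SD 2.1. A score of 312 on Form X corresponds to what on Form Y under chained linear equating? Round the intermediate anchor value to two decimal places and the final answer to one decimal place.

Form X → anchor (Group A): v = (2.4/84.4)(312 − 254.6) + 17.0 = 18.63
anchor → Form Y (Group B): y = (76.2/2.1)(18.63 − 16.6) + 263.0 = 336.7

336.7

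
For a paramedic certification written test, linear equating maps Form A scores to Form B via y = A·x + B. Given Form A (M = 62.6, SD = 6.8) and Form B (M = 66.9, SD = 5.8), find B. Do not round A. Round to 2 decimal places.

A = SD_Y / SD_X = 5.8 / 6.8 = 0.852941
B = M_Y − A·M_X = 66.9 − 0.852941 × 62.6 = 13.51

13.51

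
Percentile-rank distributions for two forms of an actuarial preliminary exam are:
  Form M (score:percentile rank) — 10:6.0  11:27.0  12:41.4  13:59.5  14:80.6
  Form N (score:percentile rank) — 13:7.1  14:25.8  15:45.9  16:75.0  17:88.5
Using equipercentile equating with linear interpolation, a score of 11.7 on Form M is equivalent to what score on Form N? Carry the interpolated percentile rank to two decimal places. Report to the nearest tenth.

14.6

PR of 11.7 on Form M: 27.0 + (11.7 − 11)/(12 − 11) × (41.4 − 27.0) = 37.08
On Form N, PR 37.08 falls between score 14 (PR 25.8) and 15 (PR 45.9).
Interpolate: 14 + (37.08 − 25.8)/(45.9 − 25.8) × (15 − 14) = 14.6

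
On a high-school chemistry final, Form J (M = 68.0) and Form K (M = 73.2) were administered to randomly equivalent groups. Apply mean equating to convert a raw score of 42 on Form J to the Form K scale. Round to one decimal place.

Mean equating: y = x + (M_Y − M_X) = 42 + (73.2 − 68.0) = 47.2

47.2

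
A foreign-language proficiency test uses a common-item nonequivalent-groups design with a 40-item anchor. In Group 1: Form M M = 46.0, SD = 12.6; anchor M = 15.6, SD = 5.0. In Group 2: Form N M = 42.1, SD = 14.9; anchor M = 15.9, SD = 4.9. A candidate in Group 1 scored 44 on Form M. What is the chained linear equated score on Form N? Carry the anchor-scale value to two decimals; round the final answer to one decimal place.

Form M → anchor (Group 1): v = (5.0/12.6)(44 − 46.0) + 15.6 = 14.81
anchor → Form N (Group 2): y = (14.9/4.9)(14.81 − 15.9) + 42.1 = 38.8

38.8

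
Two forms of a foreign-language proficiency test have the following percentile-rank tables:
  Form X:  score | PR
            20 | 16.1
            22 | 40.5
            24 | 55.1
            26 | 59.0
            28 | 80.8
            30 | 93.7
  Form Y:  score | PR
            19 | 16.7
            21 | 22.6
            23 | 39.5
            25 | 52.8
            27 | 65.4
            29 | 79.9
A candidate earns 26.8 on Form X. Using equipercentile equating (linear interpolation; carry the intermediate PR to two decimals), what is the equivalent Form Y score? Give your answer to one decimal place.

PR of 26.8 on Form X: 59.0 + (26.8 − 26)/(28 − 26) × (80.8 − 59.0) = 67.72
On Form Y, PR 67.72 falls between score 27 (PR 65.4) and 29 (PR 79.9).
Interpolate: 27 + (67.72 − 65.4)/(79.9 − 65.4) × (29 − 27) = 27.3

27.3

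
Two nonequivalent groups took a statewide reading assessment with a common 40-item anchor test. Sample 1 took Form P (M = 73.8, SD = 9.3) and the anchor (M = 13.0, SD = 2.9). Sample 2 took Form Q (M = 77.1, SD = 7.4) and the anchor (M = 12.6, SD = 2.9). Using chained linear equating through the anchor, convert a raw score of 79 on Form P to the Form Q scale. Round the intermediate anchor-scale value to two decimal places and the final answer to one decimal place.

Form P → anchor (Sample 1): v = (2.9/9.3)(79 − 73.8) + 13.0 = 14.62
anchor → Form Q (Sample 2): y = (7.4/2.9)(14.62 − 12.6) + 77.1 = 82.3

82.3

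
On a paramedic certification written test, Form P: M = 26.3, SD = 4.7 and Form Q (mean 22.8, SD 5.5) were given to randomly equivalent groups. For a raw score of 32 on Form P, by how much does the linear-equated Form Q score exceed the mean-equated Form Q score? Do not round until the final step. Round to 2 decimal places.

Mean-equated: 32 + (22.8 − 26.3) = 28.50
Linear-equated: (5.5/4.7)(32 − 26.3) + 22.8 = 29.470
Difference = 29.470 − 28.50 = 0.97

0.97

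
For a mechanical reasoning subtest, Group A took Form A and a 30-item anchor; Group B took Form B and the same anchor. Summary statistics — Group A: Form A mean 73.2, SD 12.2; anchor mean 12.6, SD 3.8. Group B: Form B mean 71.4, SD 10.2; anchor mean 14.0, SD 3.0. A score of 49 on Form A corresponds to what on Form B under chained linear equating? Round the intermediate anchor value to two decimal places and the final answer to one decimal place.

Form A → anchor (Group A): v = (3.8/12.2)(49 − 73.2) + 12.6 = 5.06
anchor → Form B (Group B): y = (10.2/3.0)(5.06 − 14.0) + 71.4 = 41.0

41.0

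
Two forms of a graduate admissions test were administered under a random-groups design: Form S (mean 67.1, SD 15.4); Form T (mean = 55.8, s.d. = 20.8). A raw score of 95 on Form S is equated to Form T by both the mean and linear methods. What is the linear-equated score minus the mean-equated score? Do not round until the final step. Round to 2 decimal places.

9.78

Mean-equated: 95 + (55.8 − 67.1) = 83.70
Linear-equated: (20.8/15.4)(95 − 67.1) + 55.8 = 93.483
Difference = 93.483 − 83.70 = 9.78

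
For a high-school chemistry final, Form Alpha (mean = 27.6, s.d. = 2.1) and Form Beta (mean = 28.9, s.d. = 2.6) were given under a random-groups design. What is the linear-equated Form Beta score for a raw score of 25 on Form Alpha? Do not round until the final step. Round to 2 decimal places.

Linear equating: y = (SD_Y/SD_X)(x − M_X) + M_Y
y = (2.6/2.1)(25 − 27.6) + 28.9
y = 1.238095 × -2.6 + 28.9 = -3.2190 + 28.9 = 25.68

25.68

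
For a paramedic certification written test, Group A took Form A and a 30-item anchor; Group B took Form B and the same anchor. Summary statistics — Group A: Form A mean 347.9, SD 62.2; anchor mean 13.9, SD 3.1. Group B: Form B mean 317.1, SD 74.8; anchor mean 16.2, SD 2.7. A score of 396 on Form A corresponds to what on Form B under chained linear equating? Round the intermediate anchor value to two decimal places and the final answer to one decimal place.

Form A → anchor (Group A): v = (3.1/62.2)(396 − 347.9) + 13.9 = 16.30
anchor → Form B (Group B): y = (74.8/2.7)(16.30 − 16.2) + 317.1 = 319.9

319.9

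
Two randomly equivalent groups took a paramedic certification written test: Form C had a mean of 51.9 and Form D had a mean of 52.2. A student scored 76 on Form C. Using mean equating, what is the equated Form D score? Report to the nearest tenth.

Mean equating: y = x + (M_Y − M_X) = 76 + (52.2 − 51.9) = 76.3

76.3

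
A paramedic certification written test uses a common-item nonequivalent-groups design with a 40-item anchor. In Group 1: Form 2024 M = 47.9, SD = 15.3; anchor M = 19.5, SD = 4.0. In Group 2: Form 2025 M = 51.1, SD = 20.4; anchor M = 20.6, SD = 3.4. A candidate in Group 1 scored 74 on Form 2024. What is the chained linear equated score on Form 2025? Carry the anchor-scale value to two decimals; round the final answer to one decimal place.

Form 2024 → anchor (Group 1): v = (4.0/15.3)(74 − 47.9) + 19.5 = 26.32
anchor → Form 2025 (Group 2): y = (20.4/3.4)(26.32 − 20.6) + 51.1 = 85.4

85.4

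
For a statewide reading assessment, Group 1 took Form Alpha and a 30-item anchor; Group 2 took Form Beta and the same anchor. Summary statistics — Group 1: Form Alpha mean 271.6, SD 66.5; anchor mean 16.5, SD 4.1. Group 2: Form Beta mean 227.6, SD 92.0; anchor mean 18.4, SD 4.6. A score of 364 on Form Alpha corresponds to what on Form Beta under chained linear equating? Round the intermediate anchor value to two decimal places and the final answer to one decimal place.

303.6

Form Alpha → anchor (Group 1): v = (4.1/66.5)(364 − 271.6) + 16.5 = 22.20
anchor → Form Beta (Group 2): y = (92.0/4.6)(22.20 − 18.4) + 227.6 = 303.6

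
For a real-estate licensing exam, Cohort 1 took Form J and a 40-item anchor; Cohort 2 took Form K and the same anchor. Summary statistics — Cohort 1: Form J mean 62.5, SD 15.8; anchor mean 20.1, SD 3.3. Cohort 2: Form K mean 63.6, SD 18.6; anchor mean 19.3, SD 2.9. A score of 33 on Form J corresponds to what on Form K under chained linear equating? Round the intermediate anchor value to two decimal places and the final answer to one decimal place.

29.2

Form J → anchor (Cohort 1): v = (3.3/15.8)(33 − 62.5) + 20.1 = 13.94
anchor → Form K (Cohort 2): y = (18.6/2.9)(13.94 − 19.3) + 63.6 = 29.2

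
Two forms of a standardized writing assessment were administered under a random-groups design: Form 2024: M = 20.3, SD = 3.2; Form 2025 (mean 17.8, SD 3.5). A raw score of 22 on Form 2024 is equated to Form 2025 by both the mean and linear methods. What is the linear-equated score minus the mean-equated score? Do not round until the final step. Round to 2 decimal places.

0.16

Mean-equated: 22 + (17.8 − 20.3) = 19.50
Linear-equated: (3.5/3.2)(22 − 20.3) + 17.8 = 19.659
Difference = 19.659 − 19.50 = 0.16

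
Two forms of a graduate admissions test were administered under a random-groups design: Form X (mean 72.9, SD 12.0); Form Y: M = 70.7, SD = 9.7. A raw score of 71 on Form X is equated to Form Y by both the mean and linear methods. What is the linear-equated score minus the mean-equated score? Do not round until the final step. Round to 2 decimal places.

Mean-equated: 71 + (70.7 − 72.9) = 68.80
Linear-equated: (9.7/12.0)(71 − 72.9) + 70.7 = 69.164
Difference = 69.164 − 68.80 = 0.36

0.36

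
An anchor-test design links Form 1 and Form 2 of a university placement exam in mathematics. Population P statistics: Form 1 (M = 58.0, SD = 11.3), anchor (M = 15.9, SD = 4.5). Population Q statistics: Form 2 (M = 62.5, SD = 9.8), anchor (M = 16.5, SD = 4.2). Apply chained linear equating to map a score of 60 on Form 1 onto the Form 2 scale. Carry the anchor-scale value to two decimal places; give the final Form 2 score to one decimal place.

63.0

Form 1 → anchor (Population P): v = (4.5/11.3)(60 − 58.0) + 15.9 = 16.70
anchor → Form 2 (Population Q): y = (9.8/4.2)(16.70 − 16.5) + 62.5 = 63.0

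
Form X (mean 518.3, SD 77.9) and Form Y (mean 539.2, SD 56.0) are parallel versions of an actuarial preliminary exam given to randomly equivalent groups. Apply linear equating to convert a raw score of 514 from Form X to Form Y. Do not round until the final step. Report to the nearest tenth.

536.1

Linear equating: y = (SD_Y/SD_X)(x − M_X) + M_Y
y = (56.0/77.9)(514 − 518.3) + 539.2
y = 0.718870 × -4.3 + 539.2 = -3.0911 + 539.2 = 536.1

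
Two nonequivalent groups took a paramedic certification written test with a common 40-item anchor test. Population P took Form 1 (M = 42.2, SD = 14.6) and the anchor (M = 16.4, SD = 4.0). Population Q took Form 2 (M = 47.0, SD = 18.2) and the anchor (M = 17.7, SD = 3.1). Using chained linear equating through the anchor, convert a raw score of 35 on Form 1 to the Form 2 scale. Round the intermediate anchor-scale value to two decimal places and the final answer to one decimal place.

Form 1 → anchor (Population P): v = (4.0/14.6)(35 − 42.2) + 16.4 = 14.43
anchor → Form 2 (Population Q): y = (18.2/3.1)(14.43 − 17.7) + 47.0 = 27.8

27.8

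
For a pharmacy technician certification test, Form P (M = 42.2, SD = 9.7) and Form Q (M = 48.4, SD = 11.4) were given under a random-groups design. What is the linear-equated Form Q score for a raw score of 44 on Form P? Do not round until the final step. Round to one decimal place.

Linear equating: y = (SD_Y/SD_X)(x − M_X) + M_Y
y = (11.4/9.7)(44 − 42.2) + 48.4
y = 1.175258 × 1.8 + 48.4 = 2.1155 + 48.4 = 50.5

50.5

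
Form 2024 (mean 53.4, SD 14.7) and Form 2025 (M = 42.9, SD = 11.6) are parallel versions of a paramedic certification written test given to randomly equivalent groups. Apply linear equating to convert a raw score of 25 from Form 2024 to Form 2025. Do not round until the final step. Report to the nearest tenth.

20.5

Linear equating: y = (SD_Y/SD_X)(x − M_X) + M_Y
y = (11.6/14.7)(25 − 53.4) + 42.9
y = 0.789116 × -28.4 + 42.9 = -22.4109 + 42.9 = 20.5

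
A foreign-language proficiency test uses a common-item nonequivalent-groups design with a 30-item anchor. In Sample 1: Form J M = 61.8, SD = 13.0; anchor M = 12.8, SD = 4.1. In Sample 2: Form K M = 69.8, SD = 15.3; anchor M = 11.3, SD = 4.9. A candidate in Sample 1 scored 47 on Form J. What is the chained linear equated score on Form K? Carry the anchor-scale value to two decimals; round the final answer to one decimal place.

Form J → anchor (Sample 1): v = (4.1/13.0)(47 − 61.8) + 12.8 = 8.13
anchor → Form K (Sample 2): y = (15.3/4.9)(8.13 − 11.3) + 69.8 = 59.9

59.9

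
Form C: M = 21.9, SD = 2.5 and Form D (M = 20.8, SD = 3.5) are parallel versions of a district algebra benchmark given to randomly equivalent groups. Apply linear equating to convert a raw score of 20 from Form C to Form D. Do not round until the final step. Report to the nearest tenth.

Linear equating: y = (SD_Y/SD_X)(x − M_X) + M_Y
y = (3.5/2.5)(20 − 21.9) + 20.8
y = 1.400000 × -1.9 + 20.8 = -2.6600 + 20.8 = 18.1

18.1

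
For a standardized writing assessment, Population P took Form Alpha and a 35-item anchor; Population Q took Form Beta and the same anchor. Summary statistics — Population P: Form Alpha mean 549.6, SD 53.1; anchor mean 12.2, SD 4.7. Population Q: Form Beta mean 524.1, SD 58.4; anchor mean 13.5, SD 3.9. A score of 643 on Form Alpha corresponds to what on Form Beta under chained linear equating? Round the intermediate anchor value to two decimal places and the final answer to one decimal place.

Form Alpha → anchor (Population P): v = (4.7/53.1)(643 − 549.6) + 12.2 = 20.47
anchor → Form Beta (Population Q): y = (58.4/3.9)(20.47 − 13.5) + 524.1 = 628.5

628.5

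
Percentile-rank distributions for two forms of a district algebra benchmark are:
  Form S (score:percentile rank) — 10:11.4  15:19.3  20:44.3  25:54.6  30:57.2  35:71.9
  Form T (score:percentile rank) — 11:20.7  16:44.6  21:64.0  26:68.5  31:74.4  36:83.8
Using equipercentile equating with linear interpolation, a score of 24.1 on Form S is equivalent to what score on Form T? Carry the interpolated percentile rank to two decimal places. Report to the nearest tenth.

18.1

PR of 24.1 on Form S: 44.3 + (24.1 − 20)/(25 − 20) × (54.6 − 44.3) = 52.75
On Form T, PR 52.75 falls between score 16 (PR 44.6) and 21 (PR 64.0).
Interpolate: 16 + (52.75 − 44.6)/(64.0 − 44.6) × (21 − 16) = 18.1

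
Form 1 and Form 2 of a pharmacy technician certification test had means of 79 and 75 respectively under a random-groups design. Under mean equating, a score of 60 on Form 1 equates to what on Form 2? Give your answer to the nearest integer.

56

Mean equating: y = x + (M_Y − M_X) = 60 + (75 − 79) = 56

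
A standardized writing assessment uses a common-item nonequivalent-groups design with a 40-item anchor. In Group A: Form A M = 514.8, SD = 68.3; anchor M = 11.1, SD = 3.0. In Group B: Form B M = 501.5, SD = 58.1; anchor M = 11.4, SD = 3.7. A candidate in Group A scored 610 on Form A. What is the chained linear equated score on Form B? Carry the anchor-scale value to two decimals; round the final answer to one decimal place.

562.4

Form A → anchor (Group A): v = (3.0/68.3)(610 − 514.8) + 11.1 = 15.28
anchor → Form B (Group B): y = (58.1/3.7)(15.28 − 11.4) + 501.5 = 562.4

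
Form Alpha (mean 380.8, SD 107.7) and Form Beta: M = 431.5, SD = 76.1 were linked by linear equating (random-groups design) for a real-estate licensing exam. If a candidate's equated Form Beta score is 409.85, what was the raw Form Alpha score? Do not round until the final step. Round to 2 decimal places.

350.16

Invert y = (SD_Y/SD_X)(x − M_X) + M_Y:
x = (SD_X/SD_Y)(y − M_Y) + M_X = (107.7/76.1)(409.85 − 431.5) + 380.8
x = 1.415243 × -21.650 + 380.8 = 350.16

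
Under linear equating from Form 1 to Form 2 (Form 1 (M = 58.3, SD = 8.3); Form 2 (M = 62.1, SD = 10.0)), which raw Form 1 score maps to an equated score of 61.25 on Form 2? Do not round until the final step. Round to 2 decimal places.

57.59

Invert y = (SD_Y/SD_X)(x − M_X) + M_Y:
x = (SD_X/SD_Y)(y − M_Y) + M_X = (8.3/10.0)(61.25 − 62.1) + 58.3
x = 0.830000 × -0.850 + 58.3 = 57.59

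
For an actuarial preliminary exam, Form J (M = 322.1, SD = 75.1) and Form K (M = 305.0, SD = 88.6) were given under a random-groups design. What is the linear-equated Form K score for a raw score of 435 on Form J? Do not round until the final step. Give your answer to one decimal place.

Linear equating: y = (SD_Y/SD_X)(x − M_X) + M_Y
y = (88.6/75.1)(435 − 322.1) + 305.0
y = 1.179760 × 112.9 + 305.0 = 133.1949 + 305.0 = 438.2

438.2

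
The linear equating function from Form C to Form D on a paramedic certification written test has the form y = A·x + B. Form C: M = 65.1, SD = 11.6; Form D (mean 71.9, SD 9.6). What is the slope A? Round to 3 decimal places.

A = SD_Y / SD_X = 9.6 / 11.6 = 0.828

0.828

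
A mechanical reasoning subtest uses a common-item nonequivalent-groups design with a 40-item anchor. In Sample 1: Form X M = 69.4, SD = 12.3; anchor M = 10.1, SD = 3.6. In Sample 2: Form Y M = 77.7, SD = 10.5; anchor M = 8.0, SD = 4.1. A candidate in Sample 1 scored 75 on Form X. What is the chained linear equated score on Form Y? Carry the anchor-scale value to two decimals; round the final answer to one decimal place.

Form X → anchor (Sample 1): v = (3.6/12.3)(75 − 69.4) + 10.1 = 11.74
anchor → Form Y (Sample 2): y = (10.5/4.1)(11.74 − 8.0) + 77.7 = 87.3

87.3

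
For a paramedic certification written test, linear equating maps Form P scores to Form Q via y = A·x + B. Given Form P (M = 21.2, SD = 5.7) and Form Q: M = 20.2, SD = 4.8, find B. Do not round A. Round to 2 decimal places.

A = SD_Y / SD_X = 4.8 / 5.7 = 0.842105
B = M_Y − A·M_X = 20.2 − 0.842105 × 21.2 = 2.35

2.35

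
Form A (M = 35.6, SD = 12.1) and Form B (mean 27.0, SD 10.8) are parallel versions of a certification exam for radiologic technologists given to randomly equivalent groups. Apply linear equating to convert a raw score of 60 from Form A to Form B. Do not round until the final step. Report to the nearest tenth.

Linear equating: y = (SD_Y/SD_X)(x − M_X) + M_Y
y = (10.8/12.1)(60 − 35.6) + 27.0
y = 0.892562 × 24.4 + 27.0 = 21.7785 + 27.0 = 48.8

48.8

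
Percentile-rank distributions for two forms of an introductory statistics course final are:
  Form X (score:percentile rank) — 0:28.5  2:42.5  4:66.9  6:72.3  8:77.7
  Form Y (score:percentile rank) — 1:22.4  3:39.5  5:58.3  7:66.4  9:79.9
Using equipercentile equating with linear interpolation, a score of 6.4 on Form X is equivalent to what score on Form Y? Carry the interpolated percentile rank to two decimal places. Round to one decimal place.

PR of 6.4 on Form X: 72.3 + (6.4 − 6)/(8 − 6) × (77.7 − 72.3) = 73.38
On Form Y, PR 73.38 falls between score 7 (PR 66.4) and 9 (PR 79.9).
Interpolate: 7 + (73.38 − 66.4)/(79.9 − 66.4) × (9 − 7) = 8.0

8.0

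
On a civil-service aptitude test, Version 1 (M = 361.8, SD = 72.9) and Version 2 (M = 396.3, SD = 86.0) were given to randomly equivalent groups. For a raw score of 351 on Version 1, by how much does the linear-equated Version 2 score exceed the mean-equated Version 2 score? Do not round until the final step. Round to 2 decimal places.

Mean-equated: 351 + (396.3 − 361.8) = 385.50
Linear-equated: (86.0/72.9)(351 − 361.8) + 396.3 = 383.559
Difference = 383.559 − 385.50 = -1.94

-1.94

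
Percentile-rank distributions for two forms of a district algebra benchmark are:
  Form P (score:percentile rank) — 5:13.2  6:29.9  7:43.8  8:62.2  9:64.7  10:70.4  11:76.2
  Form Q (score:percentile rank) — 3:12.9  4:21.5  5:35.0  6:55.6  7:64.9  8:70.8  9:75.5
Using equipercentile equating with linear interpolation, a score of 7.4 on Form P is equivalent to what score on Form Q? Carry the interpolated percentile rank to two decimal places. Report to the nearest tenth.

PR of 7.4 on Form P: 43.8 + (7.4 − 7)/(8 − 7) × (62.2 − 43.8) = 51.16
On Form Q, PR 51.16 falls between score 5 (PR 35.0) and 6 (PR 55.6).
Interpolate: 5 + (51.16 − 35.0)/(55.6 − 35.0) × (6 − 5) = 5.8

5.8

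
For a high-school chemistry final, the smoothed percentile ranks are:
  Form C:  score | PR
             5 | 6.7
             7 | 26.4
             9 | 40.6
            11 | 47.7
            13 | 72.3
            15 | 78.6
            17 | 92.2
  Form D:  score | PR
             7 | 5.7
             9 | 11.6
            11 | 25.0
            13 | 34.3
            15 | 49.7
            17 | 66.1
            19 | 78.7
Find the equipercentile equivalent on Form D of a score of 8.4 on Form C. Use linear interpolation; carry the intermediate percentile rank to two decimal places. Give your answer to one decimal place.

13.3

PR of 8.4 on Form C: 26.4 + (8.4 − 7)/(9 − 7) × (40.6 − 26.4) = 36.34
On Form D, PR 36.34 falls between score 13 (PR 34.3) and 15 (PR 49.7).
Interpolate: 13 + (36.34 − 34.3)/(49.7 − 34.3) × (15 − 13) = 13.3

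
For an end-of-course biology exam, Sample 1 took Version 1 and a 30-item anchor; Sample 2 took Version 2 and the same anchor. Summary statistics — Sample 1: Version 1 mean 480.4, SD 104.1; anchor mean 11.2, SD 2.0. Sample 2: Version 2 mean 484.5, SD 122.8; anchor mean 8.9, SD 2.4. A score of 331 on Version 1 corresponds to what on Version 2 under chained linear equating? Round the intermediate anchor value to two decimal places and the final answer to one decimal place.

Version 1 → anchor (Sample 1): v = (2.0/104.1)(331 − 480.4) + 11.2 = 8.33
anchor → Version 2 (Sample 2): y = (122.8/2.4)(8.33 − 8.9) + 484.5 = 455.3

455.3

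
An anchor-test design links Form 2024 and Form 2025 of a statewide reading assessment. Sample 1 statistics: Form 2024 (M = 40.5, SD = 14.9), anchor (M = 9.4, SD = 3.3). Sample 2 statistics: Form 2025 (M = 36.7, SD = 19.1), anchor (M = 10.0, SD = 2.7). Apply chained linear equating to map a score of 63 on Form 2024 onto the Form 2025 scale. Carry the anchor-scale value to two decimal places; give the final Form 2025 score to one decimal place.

Form 2024 → anchor (Sample 1): v = (3.3/14.9)(63 − 40.5) + 9.4 = 14.38
anchor → Form 2025 (Sample 2): y = (19.1/2.7)(14.38 − 10.0) + 36.7 = 67.7

67.7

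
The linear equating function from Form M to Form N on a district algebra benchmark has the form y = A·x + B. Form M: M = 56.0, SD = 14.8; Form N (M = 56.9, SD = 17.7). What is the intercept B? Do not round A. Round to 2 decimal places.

-10.07

A = SD_Y / SD_X = 17.7 / 14.8 = 1.195946
B = M_Y − A·M_X = 56.9 − 1.195946 × 56.0 = -10.07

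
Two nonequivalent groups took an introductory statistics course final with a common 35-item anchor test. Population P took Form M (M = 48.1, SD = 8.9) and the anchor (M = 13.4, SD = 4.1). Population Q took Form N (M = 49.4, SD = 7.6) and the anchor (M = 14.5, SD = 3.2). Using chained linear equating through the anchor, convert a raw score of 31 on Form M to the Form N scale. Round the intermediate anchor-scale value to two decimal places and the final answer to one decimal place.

Form M → anchor (Population P): v = (4.1/8.9)(31 − 48.1) + 13.4 = 5.52
anchor → Form N (Population Q): y = (7.6/3.2)(5.52 − 14.5) + 49.4 = 28.1

28.1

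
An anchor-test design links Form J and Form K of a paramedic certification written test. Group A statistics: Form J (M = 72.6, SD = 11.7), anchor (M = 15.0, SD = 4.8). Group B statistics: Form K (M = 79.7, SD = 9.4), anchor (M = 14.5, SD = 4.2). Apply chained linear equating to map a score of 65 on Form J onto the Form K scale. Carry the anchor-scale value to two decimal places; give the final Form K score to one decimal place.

73.8

Form J → anchor (Group A): v = (4.8/11.7)(65 − 72.6) + 15.0 = 11.88
anchor → Form K (Group B): y = (9.4/4.2)(11.88 − 14.5) + 79.7 = 73.8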